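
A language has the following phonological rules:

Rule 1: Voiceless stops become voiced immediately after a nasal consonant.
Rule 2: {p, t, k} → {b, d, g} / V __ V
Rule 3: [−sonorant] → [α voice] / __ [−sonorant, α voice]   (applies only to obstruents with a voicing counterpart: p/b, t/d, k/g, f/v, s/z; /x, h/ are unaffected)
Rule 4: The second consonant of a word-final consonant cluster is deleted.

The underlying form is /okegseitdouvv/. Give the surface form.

ogekseiddouv

Rule 1 (post-nasal voicing): no segment meets the environment; /okegseitdouvv/ is unchanged.
Rule 2 (intervocalic voicing): /k/ is a voiceless stop between vowels /o/ and /e/, so it voices to [g]. /okegseitdouvv/ → ogegseitdouvv.
Rule 3 (regressive voicing assimilation): /g/ precedes the voiceless obstruent /s/, so it devoices to [k] by assimilation. /t/ precedes the voiced obstruent /d/, so it voices to [d] by assimilation. /ogegseitdouvv/ → ogekseiddouvv.
Rule 4 (final cluster simplification): /v/ is the second consonant of a word-final cluster /vv/, so it deletes. /ogekseiddouvv/ → ogekseiddouv.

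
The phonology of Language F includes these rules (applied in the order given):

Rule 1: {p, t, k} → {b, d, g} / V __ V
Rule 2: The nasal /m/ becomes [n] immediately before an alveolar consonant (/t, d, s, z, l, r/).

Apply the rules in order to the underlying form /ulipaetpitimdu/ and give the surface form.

Rule 1 (intervocalic voicing): /p/ is a voiceless stop between vowels /i/ and /a/, so it voices to [b]. /t/ is a voiceless stop between vowels /i/ and /i/, so it voices to [d]. /ulipaetpitimdu/ → ulibaetpidimdu.
Rule 2 (nasal place assimilation): /m/ precedes the alveolar consonant /d/, so it assimilates in place to [n]. /ulibaetpidimdu/ → ulibaetpidindu.

ulibaetpidindu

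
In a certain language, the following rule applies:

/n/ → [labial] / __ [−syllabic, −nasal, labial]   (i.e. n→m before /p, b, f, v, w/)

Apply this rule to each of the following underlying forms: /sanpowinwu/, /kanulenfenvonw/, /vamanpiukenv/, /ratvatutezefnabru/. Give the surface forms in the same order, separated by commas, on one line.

sampowimwu, kanulemfemvomw, vamampiukemv, ratvatutezefnabru

/sanpowinwu/: /n/ precedes the labial consonant /p/, so it assimilates in place to [m]. /n/ precedes the labial consonant /w/, so it assimilates in place to [m]. → [sampowimwu].
/kanulenfenvonw/: /n/ precedes the labial consonant /f/, so it assimilates in place to [m]. /n/ precedes the labial consonant /v/, so it assimilates in place to [m]. /n/ precedes the labial consonant /w/, so it assimilates in place to [m]. → [kanulemfemvomw].
/vamanpiukenv/: /n/ precedes the labial consonant /p/, so it assimilates in place to [m]. /n/ precedes the labial consonant /v/, so it assimilates in place to [m]. → [vamampiukemv].
/ratvatutezefnabru/: the rule's environment is not met; surfaces unchanged as [ratvatutezefnabru].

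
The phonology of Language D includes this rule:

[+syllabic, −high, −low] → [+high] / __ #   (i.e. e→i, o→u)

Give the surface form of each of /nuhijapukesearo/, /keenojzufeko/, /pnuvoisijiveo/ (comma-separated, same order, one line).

/nuhijapukesearo/: /o/ is a mid vowel in word-final position, so it raises to [u]. → [nuhijapukesearu].
/keenojzufeko/: /o/ is a mid vowel in word-final position, so it raises to [u]. → [keenojzufeku].
/pnuvoisijiveo/: /o/ is a mid vowel in word-final position, so it raises to [u]. → [pnuvoisijiveu].

nuhijapukesearu, keenojzufeku, pnuvoisijiveu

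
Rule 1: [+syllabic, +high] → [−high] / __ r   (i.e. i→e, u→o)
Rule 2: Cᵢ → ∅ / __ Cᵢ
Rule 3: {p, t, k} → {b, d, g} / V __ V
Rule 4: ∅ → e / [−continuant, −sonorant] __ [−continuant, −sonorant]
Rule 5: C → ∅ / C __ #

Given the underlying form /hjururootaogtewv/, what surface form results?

hjororoodaogetew

Rule 1 (pre-rhotic lowering): /u/ is a high vowel immediately before /r/, so it lowers to [o]. /u/ is a high vowel immediately before /r/, so it lowers to [o]. /hjururootaogtewv/ → hjororootaogtewv.
Rule 2 (degemination): no segment meets the environment; /hjororootaogtewv/ is unchanged.
Rule 3 (intervocalic voicing): /t/ is a voiceless stop between vowels /o/ and /a/, so it voices to [d]. /hjororootaogtewv/ → hjororoodaogtewv.
Rule 4 (stop-cluster e-epenthesis): /g/ and /t/ form a stop–stop cluster, so [e] is inserted between them. /hjororoodaogtewv/ → hjororoodaogetewv.
Rule 5 (final cluster simplification): /v/ is the second consonant of a word-final cluster /wv/, so it deletes. /hjororoodaogetewv/ → hjororoodaogetew.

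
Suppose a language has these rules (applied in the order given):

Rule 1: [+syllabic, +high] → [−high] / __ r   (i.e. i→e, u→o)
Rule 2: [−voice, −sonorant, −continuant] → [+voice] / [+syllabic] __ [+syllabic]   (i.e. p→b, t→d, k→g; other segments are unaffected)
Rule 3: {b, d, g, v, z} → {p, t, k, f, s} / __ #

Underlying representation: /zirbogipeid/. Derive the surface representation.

Rule 1 (pre-rhotic lowering): /i/ is a high vowel immediately before /r/, so it lowers to [e]. /zirbogipeid/ → zerbogipeid.
Rule 2 (intervocalic voicing): /p/ is a voiceless stop between vowels /i/ and /e/, so it voices to [b]. /zerbogipeid/ → zerbogibeid.
Rule 3 (final devoicing): /d/ is a voiced obstruent in word-final position, so it devoices to [t]. /zerbogibeid/ → zerbogibeit.

zerbogibeit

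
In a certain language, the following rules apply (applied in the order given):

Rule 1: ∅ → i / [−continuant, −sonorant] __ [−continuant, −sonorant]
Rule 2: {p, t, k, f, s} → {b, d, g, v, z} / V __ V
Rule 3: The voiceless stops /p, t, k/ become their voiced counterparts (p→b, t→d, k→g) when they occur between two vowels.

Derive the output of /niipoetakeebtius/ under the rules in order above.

niiboedageebidius

Rule 1 (stop-cluster i-epenthesis): /b/ and /t/ form a stop–stop cluster, so [i] is inserted between them. /niipoetakeebtius/ → niipoetakeebitius.
Rule 2 (intervocalic voicing): /p/ is a voiceless obstruent between vowels /i/ and /o/, so it voices to [b]. /t/ is a voiceless obstruent between vowels /e/ and /a/, so it voices to [d]. /k/ is a voiceless obstruent between vowels /a/ and /e/, so it voices to [g]. /t/ is a voiceless obstruent between vowels /i/ and /i/, so it voices to [d]. /niipoetakeebitius/ → niiboedageebidius.
Rule 3 (intervocalic voicing): no segment meets the environment; /niiboedageebidius/ is unchanged.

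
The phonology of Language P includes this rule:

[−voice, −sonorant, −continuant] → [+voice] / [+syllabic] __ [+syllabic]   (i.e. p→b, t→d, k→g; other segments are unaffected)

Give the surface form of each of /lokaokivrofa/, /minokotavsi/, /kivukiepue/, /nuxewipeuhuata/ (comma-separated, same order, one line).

/lokaokivrofa/: /k/ is a voiceless stop between vowels /o/ and /a/, so it voices to [g]. /k/ is a voiceless stop between vowels /o/ and /i/, so it voices to [g]. → [logaogivrofa].
/minokotavsi/: /k/ is a voiceless stop between vowels /o/ and /o/, so it voices to [g]. /t/ is a voiceless stop between vowels /o/ and /a/, so it voices to [d]. → [minogodavsi].
/kivukiepue/: /k/ is a voiceless stop between vowels /u/ and /i/, so it voices to [g]. /p/ is a voiceless stop between vowels /e/ and /u/, so it voices to [b]. → [kivugiebue].
/nuxewipeuhuata/: /p/ is a voiceless stop between vowels /i/ and /e/, so it voices to [b]. /t/ is a voiceless stop between vowels /a/ and /a/, so it voices to [d]. → [nuxewibeuhuada].

logaogivrofa, minogodavsi, kivugiebue, nuxewibeuhuada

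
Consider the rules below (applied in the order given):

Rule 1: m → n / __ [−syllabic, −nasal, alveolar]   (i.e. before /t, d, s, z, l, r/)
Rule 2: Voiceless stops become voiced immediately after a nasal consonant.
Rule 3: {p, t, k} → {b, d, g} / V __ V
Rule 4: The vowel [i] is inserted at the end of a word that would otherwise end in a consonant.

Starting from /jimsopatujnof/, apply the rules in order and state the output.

Rule 1 (nasal place assimilation): /m/ precedes the alveolar consonant /s/, so it assimilates in place to [n]. /jimsopatujnof/ → jinsopatujnof.
Rule 2 (post-nasal voicing): no segment meets the environment; /jinsopatujnof/ is unchanged.
Rule 3 (intervocalic voicing): /p/ is a voiceless stop between vowels /o/ and /a/, so it voices to [b]. /t/ is a voiceless stop between vowels /a/ and /u/, so it voices to [d]. /jinsopatujnof/ → jinsobadujnof.
Rule 4 (final i-epenthesis): the form ends in the consonant /f/, so [i] is inserted word-finally. /jinsobadujnof/ → jinsobadujnofi.

jinsobadujnofi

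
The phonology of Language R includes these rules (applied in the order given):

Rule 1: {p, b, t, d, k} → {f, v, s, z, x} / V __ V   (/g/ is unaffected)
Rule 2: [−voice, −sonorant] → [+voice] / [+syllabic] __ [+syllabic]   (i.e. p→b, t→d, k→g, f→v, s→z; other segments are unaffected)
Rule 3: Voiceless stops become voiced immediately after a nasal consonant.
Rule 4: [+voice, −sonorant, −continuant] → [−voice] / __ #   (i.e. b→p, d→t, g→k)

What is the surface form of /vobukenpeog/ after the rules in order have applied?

Rule 1 (intervocalic spirantization): /b/ is a stop between vowels /o/ and /u/, so it spirantizes to the fricative [v]. /k/ is a stop between vowels /u/ and /e/, so it spirantizes to the fricative [x]. /vobukenpeog/ → vovuxenpeog.
Rule 2 (intervocalic voicing): no segment meets the environment; /vovuxenpeog/ is unchanged.
Rule 3 (post-nasal voicing): /p/ is a voiceless stop immediately after the nasal /n/, so it voices to [b]. /vovuxenpeog/ → vovuxenbeog.
Rule 4 (final devoicing): /g/ is a voiced stop in word-final position, so it devoices to [k]. /vovuxenbeog/ → vovuxenbeok.

vovuxenbeok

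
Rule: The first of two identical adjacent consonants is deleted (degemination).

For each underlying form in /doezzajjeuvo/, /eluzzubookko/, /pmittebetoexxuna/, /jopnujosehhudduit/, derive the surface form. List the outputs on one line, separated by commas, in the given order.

/doezzajjeuvo/: /zz/ is a geminate; the first /z/ deletes. /jj/ is a geminate; the first /j/ deletes. → [doezajeuvo].
/eluzzubookko/: /zz/ is a geminate; the first /z/ deletes. /kk/ is a geminate; the first /k/ deletes. → [eluzubooko].
/pmittebetoexxuna/: /tt/ is a geminate; the first /t/ deletes. /xx/ is a geminate; the first /x/ deletes. → [pmitebetoexuna].
/jopnujosehhudduit/: /hh/ is a geminate; the first /h/ deletes. /dd/ is a geminate; the first /d/ deletes. → [jopnujosehuduit].

doezajeuvo, eluzubooko, pmitebetoexuna, jopnujosehuduit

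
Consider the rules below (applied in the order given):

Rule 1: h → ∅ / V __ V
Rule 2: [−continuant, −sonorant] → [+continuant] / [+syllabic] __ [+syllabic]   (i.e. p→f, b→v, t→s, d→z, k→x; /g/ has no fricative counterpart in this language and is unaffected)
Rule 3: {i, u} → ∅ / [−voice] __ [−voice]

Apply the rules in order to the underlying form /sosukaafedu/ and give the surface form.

Rule 1 (intervocalic h-deletion): no segment meets the environment; /sosukaafedu/ is unchanged.
Rule 2 (intervocalic spirantization): /k/ is a stop between vowels /u/ and /a/, so it spirantizes to the fricative [x]. /d/ is a stop between vowels /e/ and /u/, so it spirantizes to the fricative [z]. /sosukaafedu/ → sosuxaafezu.
Rule 3 (high vowel syncope): /u/ is a high vowel flanked by voiceless consonants /s/ and /x/, so it deletes. /sosuxaafezu/ → sosxaafezu.

sosxaafezu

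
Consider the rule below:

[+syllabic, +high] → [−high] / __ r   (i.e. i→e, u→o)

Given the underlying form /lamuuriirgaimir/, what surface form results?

Scanning /lamuuriirgaimir/: /u/ at position 4 is not in the conditioning environment; /u/ is a high vowel immediately before /r/, so it lowers to [o]; /i/ at position 7 is not in the conditioning environment; /i/ is a high vowel immediately before /r/, so it lowers to [e]; /i/ at position 12 is not in the conditioning environment; /i/ is a high vowel immediately before /r/, so it lowers to [e].
Result: [lamuoriergaimer].

lamuoriergaimer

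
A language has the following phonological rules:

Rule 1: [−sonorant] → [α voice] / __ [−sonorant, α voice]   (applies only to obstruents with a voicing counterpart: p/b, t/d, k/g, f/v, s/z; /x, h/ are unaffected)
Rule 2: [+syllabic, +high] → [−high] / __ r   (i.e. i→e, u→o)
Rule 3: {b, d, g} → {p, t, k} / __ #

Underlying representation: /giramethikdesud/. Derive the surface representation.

Rule 1 (regressive voicing assimilation): /k/ precedes the voiced obstruent /d/, so it voices to [g] by assimilation. /giramethikdesud/ → giramethigdesud.
Rule 2 (pre-rhotic lowering): /i/ is a high vowel immediately before /r/, so it lowers to [e]. /giramethigdesud/ → geramethigdesud.
Rule 3 (final devoicing): /d/ is a voiced stop in word-final position, so it devoices to [t]. /geramethigdesud/ → geramethigdesut.

geramethigdesut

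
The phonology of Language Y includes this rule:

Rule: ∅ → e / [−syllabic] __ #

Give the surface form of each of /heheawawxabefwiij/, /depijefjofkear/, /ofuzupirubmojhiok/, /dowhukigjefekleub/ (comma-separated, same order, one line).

heheawawxabefwiije, depijefjofkeare, ofuzupirubmojhioke, dowhukigjefekleube

/heheawawxabefwiij/: the form ends in the consonant /j/, so [e] is inserted word-finally. → [heheawawxabefwiije].
/depijefjofkear/: the form ends in the consonant /r/, so [e] is inserted word-finally. → [depijefjofkeare].
/ofuzupirubmojhiok/: the form ends in the consonant /k/, so [e] is inserted word-finally. → [ofuzupirubmojhioke].
/dowhukigjefekleub/: the form ends in the consonant /b/, so [e] is inserted word-finally. → [dowhukigjefekleube].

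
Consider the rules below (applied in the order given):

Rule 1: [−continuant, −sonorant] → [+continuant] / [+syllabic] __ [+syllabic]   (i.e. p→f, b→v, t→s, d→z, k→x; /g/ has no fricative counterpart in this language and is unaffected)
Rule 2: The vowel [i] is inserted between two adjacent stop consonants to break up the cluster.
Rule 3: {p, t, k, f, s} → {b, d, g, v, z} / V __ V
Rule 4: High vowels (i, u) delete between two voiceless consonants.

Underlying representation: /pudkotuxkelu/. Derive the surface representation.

Rule 1 (intervocalic spirantization): /t/ is a stop between vowels /o/ and /u/, so it spirantizes to the fricative [s]. /pudkotuxkelu/ → pudkosuxkelu.
Rule 2 (stop-cluster i-epenthesis): /d/ and /k/ form a stop–stop cluster, so [i] is inserted between them. /pudkosuxkelu/ → pudikosuxkelu.
Rule 3 (intervocalic voicing): /k/ is a voiceless obstruent between vowels /i/ and /o/, so it voices to [g]. /s/ is a voiceless obstruent between vowels /o/ and /u/, so it voices to [z]. /pudikosuxkelu/ → pudigozuxkelu.
Rule 4 (high vowel syncope): no segment meets the environment; /pudigozuxkelu/ is unchanged.

pudigozuxkelu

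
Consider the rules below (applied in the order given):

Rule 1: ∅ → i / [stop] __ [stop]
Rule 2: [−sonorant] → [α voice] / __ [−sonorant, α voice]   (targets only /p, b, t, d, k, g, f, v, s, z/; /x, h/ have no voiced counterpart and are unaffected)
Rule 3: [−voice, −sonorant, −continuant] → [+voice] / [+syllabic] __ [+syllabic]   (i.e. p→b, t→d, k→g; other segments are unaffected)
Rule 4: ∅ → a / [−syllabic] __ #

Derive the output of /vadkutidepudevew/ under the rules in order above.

vadigudidebudevewa

Rule 1 (stop-cluster i-epenthesis): /d/ and /k/ form a stop–stop cluster, so [i] is inserted between them. /vadkutidepudevew/ → vadikutidepudevew.
Rule 2 (regressive voicing assimilation): no segment meets the environment; /vadikutidepudevew/ is unchanged.
Rule 3 (intervocalic voicing): /k/ is a voiceless stop between vowels /i/ and /u/, so it voices to [g]. /t/ is a voiceless stop between vowels /u/ and /i/, so it voices to [d]. /p/ is a voiceless stop between vowels /e/ and /u/, so it voices to [b]. /vadikutidepudevew/ → vadigudidebudevew.
Rule 4 (final a-epenthesis): the form ends in the consonant /w/, so [a] is inserted word-finally. /vadigudidebudevew/ → vadigudidebudevewa.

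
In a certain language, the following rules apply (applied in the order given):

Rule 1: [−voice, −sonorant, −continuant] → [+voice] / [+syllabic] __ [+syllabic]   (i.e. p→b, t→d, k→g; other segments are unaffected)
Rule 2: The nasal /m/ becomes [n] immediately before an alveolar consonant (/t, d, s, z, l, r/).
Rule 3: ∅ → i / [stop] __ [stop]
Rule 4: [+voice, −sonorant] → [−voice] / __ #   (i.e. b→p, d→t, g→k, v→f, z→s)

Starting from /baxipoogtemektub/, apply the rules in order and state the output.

Rule 1 (intervocalic voicing): /p/ is a voiceless stop between vowels /i/ and /o/, so it voices to [b]. /baxipoogtemektub/ → baxiboogtemektub.
Rule 2 (nasal place assimilation): no segment meets the environment; /baxiboogtemektub/ is unchanged.
Rule 3 (stop-cluster i-epenthesis): /g/ and /t/ form a stop–stop cluster, so [i] is inserted between them. /k/ and /t/ form a stop–stop cluster, so [i] is inserted between them. /baxiboogtemektub/ → baxiboogitemekitub.
Rule 4 (final devoicing): /b/ is a voiced obstruent in word-final position, so it devoices to [p]. /baxiboogitemekitub/ → baxiboogitemekitup.

baxiboogitemekitup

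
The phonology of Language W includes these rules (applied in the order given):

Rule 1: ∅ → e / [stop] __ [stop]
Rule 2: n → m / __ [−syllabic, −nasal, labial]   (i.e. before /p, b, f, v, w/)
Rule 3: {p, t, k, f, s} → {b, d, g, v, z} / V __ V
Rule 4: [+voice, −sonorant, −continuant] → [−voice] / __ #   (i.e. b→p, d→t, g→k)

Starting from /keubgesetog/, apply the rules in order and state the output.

Rule 1 (stop-cluster e-epenthesis): /b/ and /g/ form a stop–stop cluster, so [e] is inserted between them. /keubgesetog/ → keubegesetog.
Rule 2 (nasal place assimilation): no segment meets the environment; /keubegesetog/ is unchanged.
Rule 3 (intervocalic voicing): /s/ is a voiceless obstruent between vowels /e/ and /e/, so it voices to [z]. /t/ is a voiceless obstruent between vowels /e/ and /o/, so it voices to [d]. /keubegesetog/ → keubegezedog.
Rule 4 (final devoicing): /g/ is a voiced stop in word-final position, so it devoices to [k]. /keubegezedog/ → keubegezedok.

keubegezedok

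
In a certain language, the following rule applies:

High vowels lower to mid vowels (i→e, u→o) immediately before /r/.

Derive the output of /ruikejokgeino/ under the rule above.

No segment of /ruikejokgeino/ meets the structural description of the rule, so the form surfaces unchanged.

ruikejokgeino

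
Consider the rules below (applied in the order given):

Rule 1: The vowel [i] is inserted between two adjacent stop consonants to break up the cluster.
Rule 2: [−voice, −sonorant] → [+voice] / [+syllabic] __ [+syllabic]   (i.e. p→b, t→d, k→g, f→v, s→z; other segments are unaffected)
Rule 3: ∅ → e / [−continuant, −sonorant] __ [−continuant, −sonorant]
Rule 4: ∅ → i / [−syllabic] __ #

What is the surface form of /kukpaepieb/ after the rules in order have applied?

kugibaebiebi

Rule 1 (stop-cluster i-epenthesis): /k/ and /p/ form a stop–stop cluster, so [i] is inserted between them. /kukpaepieb/ → kukipaepieb.
Rule 2 (intervocalic voicing): /k/ is a voiceless obstruent between vowels /u/ and /i/, so it voices to [g]. /p/ is a voiceless obstruent between vowels /i/ and /a/, so it voices to [b]. /p/ is a voiceless obstruent between vowels /e/ and /i/, so it voices to [b]. /kukipaepieb/ → kugibaebieb.
Rule 3 (stop-cluster e-epenthesis): no segment meets the environment; /kugibaebieb/ is unchanged.
Rule 4 (final i-epenthesis): the form ends in the consonant /b/, so [i] is inserted word-finally. /kugibaebieb/ → kugibaebiebi.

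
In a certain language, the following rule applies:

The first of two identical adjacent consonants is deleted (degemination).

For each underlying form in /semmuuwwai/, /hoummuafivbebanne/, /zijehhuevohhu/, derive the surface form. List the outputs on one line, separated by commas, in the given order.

/semmuuwwai/: /mm/ is a geminate; the first /m/ deletes. /ww/ is a geminate; the first /w/ deletes. → [semuuwai].
/hoummuafivbebanne/: /mm/ is a geminate; the first /m/ deletes. /nn/ is a geminate; the first /n/ deletes. → [houmuafivbebane].
/zijehhuevohhu/: /hh/ is a geminate; the first /h/ deletes. /hh/ is a geminate; the first /h/ deletes. → [zijehuevohu].

semuuwai, houmuafivbebane, zijehuevohu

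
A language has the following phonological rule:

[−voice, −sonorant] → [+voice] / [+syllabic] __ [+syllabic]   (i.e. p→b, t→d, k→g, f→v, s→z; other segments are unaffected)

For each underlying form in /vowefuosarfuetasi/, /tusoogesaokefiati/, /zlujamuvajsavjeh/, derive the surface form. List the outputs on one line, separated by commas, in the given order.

vowevuozarfuedazi, tuzoogezaogeviadi, zlujamuvajsavjeh

/vowefuosarfuetasi/: /f/ is a voiceless obstruent between vowels /e/ and /u/, so it voices to [v]. /s/ is a voiceless obstruent between vowels /o/ and /a/, so it voices to [z]. /t/ is a voiceless obstruent between vowels /e/ and /a/, so it voices to [d]. /s/ is a voiceless obstruent between vowels /a/ and /i/, so it voices to [z]. → [vowevuozarfuedazi].
/tusoogesaokefiati/: /s/ is a voiceless obstruent between vowels /u/ and /o/, so it voices to [z]. /s/ is a voiceless obstruent between vowels /e/ and /a/, so it voices to [z]. /k/ is a voiceless obstruent between vowels /o/ and /e/, so it voices to [g]. /f/ is a voiceless obstruent between vowels /e/ and /i/, so it voices to [v]. /t/ is a voiceless obstruent between vowels /a/ and /i/, so it voices to [d]. → [tuzoogezaogeviadi].
/zlujamuvajsavjeh/: the rule's environment is not met; surfaces unchanged as [zlujamuvajsavjeh].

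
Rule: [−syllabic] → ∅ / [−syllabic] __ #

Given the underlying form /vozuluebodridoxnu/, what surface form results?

vozuluebodridoxnu

No segment of /vozuluebodridoxnu/ meets the structural description of the rule, so the form surfaces unchanged.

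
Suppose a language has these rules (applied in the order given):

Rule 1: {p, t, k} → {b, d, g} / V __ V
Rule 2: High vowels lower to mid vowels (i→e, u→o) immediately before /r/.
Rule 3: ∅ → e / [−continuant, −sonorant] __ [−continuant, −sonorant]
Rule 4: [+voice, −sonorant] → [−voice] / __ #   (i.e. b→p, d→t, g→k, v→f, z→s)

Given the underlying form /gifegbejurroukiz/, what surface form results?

gifegebejorrougis

Rule 1 (intervocalic voicing): /k/ is a voiceless stop between vowels /u/ and /i/, so it voices to [g]. /gifegbejurroukiz/ → gifegbejurrougiz.
Rule 2 (pre-rhotic lowering): /u/ is a high vowel immediately before /r/, so it lowers to [o]. /gifegbejurrougiz/ → gifegbejorrougiz.
Rule 3 (stop-cluster e-epenthesis): /g/ and /b/ form a stop–stop cluster, so [e] is inserted between them. /gifegbejorrougiz/ → gifegebejorrougiz.
Rule 4 (final devoicing): /z/ is a voiced obstruent in word-final position, so it devoices to [s]. /gifegebejorrougiz/ → gifegebejorrougis.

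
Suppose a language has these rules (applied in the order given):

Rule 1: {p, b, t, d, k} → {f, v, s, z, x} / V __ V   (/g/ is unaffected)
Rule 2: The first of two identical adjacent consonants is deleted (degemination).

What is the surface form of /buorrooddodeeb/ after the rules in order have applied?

buoroodozeeb

Rule 1 (intervocalic spirantization): /d/ is a stop between vowels /o/ and /e/, so it spirantizes to the fricative [z]. /buorrooddodeeb/ → buorrooddozeeb.
Rule 2 (degemination): /rr/ is a geminate; the first /r/ deletes. /dd/ is a geminate; the first /d/ deletes. /buorrooddozeeb/ → buoroodozeeb.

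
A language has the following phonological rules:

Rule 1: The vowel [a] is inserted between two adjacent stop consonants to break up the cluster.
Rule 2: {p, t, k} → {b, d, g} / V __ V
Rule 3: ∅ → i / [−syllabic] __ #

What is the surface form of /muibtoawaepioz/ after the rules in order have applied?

Rule 1 (stop-cluster a-epenthesis): /b/ and /t/ form a stop–stop cluster, so [a] is inserted between them. /muibtoawaepioz/ → muibatoawaepioz.
Rule 2 (intervocalic voicing): /t/ is a voiceless stop between vowels /a/ and /o/, so it voices to [d]. /p/ is a voiceless stop between vowels /e/ and /i/, so it voices to [b]. /muibatoawaepioz/ → muibadoawaebioz.
Rule 3 (final i-epenthesis): the form ends in the consonant /z/, so [i] is inserted word-finally. /muibadoawaebioz/ → muibadoawaebiozi.

muibadoawaebiozi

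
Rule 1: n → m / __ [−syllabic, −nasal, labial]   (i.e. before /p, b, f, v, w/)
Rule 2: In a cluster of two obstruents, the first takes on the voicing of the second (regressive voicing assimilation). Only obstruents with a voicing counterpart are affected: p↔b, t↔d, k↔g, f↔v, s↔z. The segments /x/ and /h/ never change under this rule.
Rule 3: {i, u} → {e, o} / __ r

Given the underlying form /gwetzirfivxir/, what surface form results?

gwedzerfifxer

Rule 1 (nasal place assimilation): no segment meets the environment; /gwetzirfivxir/ is unchanged.
Rule 2 (regressive voicing assimilation): /t/ precedes the voiced obstruent /z/, so it voices to [d] by assimilation. /v/ precedes the voiceless obstruent /x/, so it devoices to [f] by assimilation. /gwetzirfivxir/ → gwedzirfifxir.
Rule 3 (pre-rhotic lowering): /i/ is a high vowel immediately before /r/, so it lowers to [e]. /i/ is a high vowel immediately before /r/, so it lowers to [e]. /gwedzirfifxir/ → gwedzerfifxer.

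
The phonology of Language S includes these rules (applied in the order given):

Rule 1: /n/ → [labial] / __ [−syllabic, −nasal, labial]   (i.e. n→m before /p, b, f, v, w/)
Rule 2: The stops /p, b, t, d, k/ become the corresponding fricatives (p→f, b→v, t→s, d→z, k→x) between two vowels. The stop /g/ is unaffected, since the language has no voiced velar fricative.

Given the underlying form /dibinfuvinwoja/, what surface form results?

divimfuvimwoja

Rule 1 (nasal place assimilation): /n/ precedes the labial consonant /f/, so it assimilates in place to [m]. /n/ precedes the labial consonant /w/, so it assimilates in place to [m]. /dibinfuvinwoja/ → dibimfuvimwoja.
Rule 2 (intervocalic spirantization): /b/ is a stop between vowels /i/ and /i/, so it spirantizes to the fricative [v]. /dibimfuvimwoja/ → divimfuvimwoja.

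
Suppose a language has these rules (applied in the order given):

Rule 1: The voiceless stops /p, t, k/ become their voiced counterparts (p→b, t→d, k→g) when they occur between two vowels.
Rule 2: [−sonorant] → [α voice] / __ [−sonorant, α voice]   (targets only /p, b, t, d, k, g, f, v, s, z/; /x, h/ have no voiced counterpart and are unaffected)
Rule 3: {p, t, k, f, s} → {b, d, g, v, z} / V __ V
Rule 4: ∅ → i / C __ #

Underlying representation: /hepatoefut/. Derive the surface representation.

hebadoevuti

Rule 1 (intervocalic voicing): /p/ is a voiceless stop between vowels /e/ and /a/, so it voices to [b]. /t/ is a voiceless stop between vowels /a/ and /o/, so it voices to [d]. /hepatoefut/ → hebadoefut.
Rule 2 (regressive voicing assimilation): no segment meets the environment; /hebadoefut/ is unchanged.
Rule 3 (intervocalic voicing): /f/ is a voiceless obstruent between vowels /e/ and /u/, so it voices to [v]. /hebadoefut/ → hebadoevut.
Rule 4 (final i-epenthesis): the form ends in the consonant /t/, so [i] is inserted word-finally. /hebadoevut/ → hebadoevuti.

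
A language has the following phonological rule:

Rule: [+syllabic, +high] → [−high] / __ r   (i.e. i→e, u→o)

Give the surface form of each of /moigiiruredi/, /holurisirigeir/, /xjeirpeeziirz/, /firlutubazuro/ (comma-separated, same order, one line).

moigieroredi, holoriserigeer, xjeerpeezierz, ferlutubazoro

/moigiiruredi/: /i/ is a high vowel immediately before /r/, so it lowers to [e]. /u/ is a high vowel immediately before /r/, so it lowers to [o]. → [moigieroredi].
/holurisirigeir/: /u/ is a high vowel immediately before /r/, so it lowers to [o]. /i/ is a high vowel immediately before /r/, so it lowers to [e]. /i/ is a high vowel immediately before /r/, so it lowers to [e]. → [holoriserigeer].
/xjeirpeeziirz/: /i/ is a high vowel immediately before /r/, so it lowers to [e]. /i/ is a high vowel immediately before /r/, so it lowers to [e]. → [xjeerpeezierz].
/firlutubazuro/: /i/ is a high vowel immediately before /r/, so it lowers to [e]. /u/ is a high vowel immediately before /r/, so it lowers to [o]. → [ferlutubazoro].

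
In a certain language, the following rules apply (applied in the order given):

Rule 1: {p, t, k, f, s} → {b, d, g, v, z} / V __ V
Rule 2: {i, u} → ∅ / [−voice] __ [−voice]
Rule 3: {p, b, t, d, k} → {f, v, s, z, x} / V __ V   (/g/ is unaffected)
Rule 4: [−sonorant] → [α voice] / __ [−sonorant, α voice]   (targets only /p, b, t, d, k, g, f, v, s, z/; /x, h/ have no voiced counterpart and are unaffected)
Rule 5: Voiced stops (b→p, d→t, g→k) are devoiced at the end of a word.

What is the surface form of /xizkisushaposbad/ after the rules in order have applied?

xiskizushavozbat

Rule 1 (intervocalic voicing): /s/ is a voiceless obstruent between vowels /i/ and /u/, so it voices to [z]. /p/ is a voiceless obstruent between vowels /a/ and /o/, so it voices to [b]. /xizkisushaposbad/ → xizkizushabosbad.
Rule 2 (high vowel syncope): no segment meets the environment; /xizkizushabosbad/ is unchanged.
Rule 3 (intervocalic spirantization): /b/ is a stop between vowels /a/ and /o/, so it spirantizes to the fricative [v]. /xizkizushabosbad/ → xizkizushavosbad.
Rule 4 (regressive voicing assimilation): /z/ precedes the voiceless obstruent /k/, so it devoices to [s] by assimilation. /s/ precedes the voiced obstruent /b/, so it voices to [z] by assimilation. /xizkizushavosbad/ → xiskizushavozbad.
Rule 5 (final devoicing): /d/ is a voiced stop in word-final position, so it devoices to [t]. /xiskizushavozbad/ → xiskizushavozbat.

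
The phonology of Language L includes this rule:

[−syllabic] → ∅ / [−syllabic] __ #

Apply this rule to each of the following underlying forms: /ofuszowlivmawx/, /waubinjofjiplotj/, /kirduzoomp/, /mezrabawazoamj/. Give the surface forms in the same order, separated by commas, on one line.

/ofuszowlivmawx/: /x/ is the second consonant of a word-final cluster /wx/, so it deletes. → [ofuszowlivmaw].
/waubinjofjiplotj/: /j/ is the second consonant of a word-final cluster /tj/, so it deletes. → [waubinjofjiplot].
/kirduzoomp/: /p/ is the second consonant of a word-final cluster /mp/, so it deletes. → [kirduzoom].
/mezrabawazoamj/: /j/ is the second consonant of a word-final cluster /mj/, so it deletes. → [mezrabawazoam].

ofuszowlivmaw, waubinjofjiplot, kirduzoom, mezrabawazoam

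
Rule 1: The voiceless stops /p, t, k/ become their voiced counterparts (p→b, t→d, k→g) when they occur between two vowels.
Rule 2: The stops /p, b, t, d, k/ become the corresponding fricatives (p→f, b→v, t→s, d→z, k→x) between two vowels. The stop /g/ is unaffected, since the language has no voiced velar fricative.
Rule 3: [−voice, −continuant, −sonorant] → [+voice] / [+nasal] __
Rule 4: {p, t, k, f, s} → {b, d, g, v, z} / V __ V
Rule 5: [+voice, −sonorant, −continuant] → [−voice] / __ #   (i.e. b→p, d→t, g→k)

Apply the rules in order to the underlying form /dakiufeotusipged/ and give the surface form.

dagiuveozuzipget

Rule 1 (intervocalic voicing): /k/ is a voiceless stop between vowels /a/ and /i/, so it voices to [g]. /t/ is a voiceless stop between vowels /o/ and /u/, so it voices to [d]. /dakiufeotusipged/ → dagiufeodusipged.
Rule 2 (intervocalic spirantization): /d/ is a stop between vowels /o/ and /u/, so it spirantizes to the fricative [z]. /dagiufeodusipged/ → dagiufeozusipged.
Rule 3 (post-nasal voicing): no segment meets the environment; /dagiufeozusipged/ is unchanged.
Rule 4 (intervocalic voicing): /f/ is a voiceless obstruent between vowels /u/ and /e/, so it voices to [v]. /s/ is a voiceless obstruent between vowels /u/ and /i/, so it voices to [z]. /dagiufeozusipged/ → dagiuveozuzipged.
Rule 5 (final devoicing): /d/ is a voiced stop in word-final position, so it devoices to [t]. /dagiuveozuzipged/ → dagiuveozuzipget.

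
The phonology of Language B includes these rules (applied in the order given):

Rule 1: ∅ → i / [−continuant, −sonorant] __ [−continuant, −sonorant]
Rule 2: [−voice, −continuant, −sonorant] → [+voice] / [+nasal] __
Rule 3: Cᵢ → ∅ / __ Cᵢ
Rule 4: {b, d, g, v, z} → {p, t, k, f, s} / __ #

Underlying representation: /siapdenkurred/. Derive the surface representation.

Rule 1 (stop-cluster i-epenthesis): /p/ and /d/ form a stop–stop cluster, so [i] is inserted between them. /siapdenkurred/ → siapidenkurred.
Rule 2 (post-nasal voicing): /k/ is a voiceless stop immediately after the nasal /n/, so it voices to [g]. /siapidenkurred/ → siapidengurred.
Rule 3 (degemination): /rr/ is a geminate; the first /r/ deletes. /siapidengurred/ → siapidengured.
Rule 4 (final devoicing): /d/ is a voiced obstruent in word-final position, so it devoices to [t]. /siapidengured/ → siapidenguret.

siapidenguret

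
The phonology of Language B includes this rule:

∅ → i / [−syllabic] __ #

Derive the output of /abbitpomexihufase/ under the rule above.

abbitpomexihufase

No segment of /abbitpomexihufase/ meets the structural description of the rule, so the form surfaces unchanged.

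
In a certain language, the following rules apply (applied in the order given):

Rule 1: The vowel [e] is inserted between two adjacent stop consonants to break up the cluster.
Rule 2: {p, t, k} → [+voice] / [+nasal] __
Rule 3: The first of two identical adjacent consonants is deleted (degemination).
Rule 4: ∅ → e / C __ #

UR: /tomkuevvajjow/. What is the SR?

tomguevajowe

Rule 1 (stop-cluster e-epenthesis): no segment meets the environment; /tomkuevvajjow/ is unchanged.
Rule 2 (post-nasal voicing): /k/ is a voiceless stop immediately after the nasal /m/, so it voices to [g]. /tomkuevvajjow/ → tomguevvajjow.
Rule 3 (degemination): /vv/ is a geminate; the first /v/ deletes. /jj/ is a geminate; the first /j/ deletes. /tomguevvajjow/ → tomguevajow.
Rule 4 (final e-epenthesis): the form ends in the consonant /w/, so [e] is inserted word-finally. /tomguevajow/ → tomguevajowe.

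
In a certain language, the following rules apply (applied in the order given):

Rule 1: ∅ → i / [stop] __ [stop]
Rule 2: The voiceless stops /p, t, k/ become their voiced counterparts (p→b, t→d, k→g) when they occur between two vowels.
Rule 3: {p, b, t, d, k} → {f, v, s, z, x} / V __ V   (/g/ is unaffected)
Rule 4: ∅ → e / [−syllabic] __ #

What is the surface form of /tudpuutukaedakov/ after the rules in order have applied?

Rule 1 (stop-cluster i-epenthesis): /d/ and /p/ form a stop–stop cluster, so [i] is inserted between them. /tudpuutukaedakov/ → tudipuutukaedakov.
Rule 2 (intervocalic voicing): /p/ is a voiceless stop between vowels /i/ and /u/, so it voices to [b]. /t/ is a voiceless stop between vowels /u/ and /u/, so it voices to [d]. /k/ is a voiceless stop between vowels /u/ and /a/, so it voices to [g]. /k/ is a voiceless stop between vowels /a/ and /o/, so it voices to [g]. /tudipuutukaedakov/ → tudibuudugaedagov.
Rule 3 (intervocalic spirantization): /d/ is a stop between vowels /u/ and /i/, so it spirantizes to the fricative [z]. /b/ is a stop between vowels /i/ and /u/, so it spirantizes to the fricative [v]. /d/ is a stop between vowels /u/ and /u/, so it spirantizes to the fricative [z]. /d/ is a stop between vowels /e/ and /a/, so it spirantizes to the fricative [z]. /tudibuudugaedagov/ → tuzivuuzugaezagov.
Rule 4 (final e-epenthesis): the form ends in the consonant /v/, so [e] is inserted word-finally. /tuzivuuzugaezagov/ → tuzivuuzugaezagove.

tuzivuuzugaezagove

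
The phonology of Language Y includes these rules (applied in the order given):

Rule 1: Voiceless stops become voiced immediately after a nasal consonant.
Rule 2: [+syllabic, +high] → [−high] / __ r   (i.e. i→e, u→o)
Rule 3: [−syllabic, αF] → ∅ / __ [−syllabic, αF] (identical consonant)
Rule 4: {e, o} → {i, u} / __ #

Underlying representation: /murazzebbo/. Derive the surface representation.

morazebu

Rule 1 (post-nasal voicing): no segment meets the environment; /murazzebbo/ is unchanged.
Rule 2 (pre-rhotic lowering): /u/ is a high vowel immediately before /r/, so it lowers to [o]. /murazzebbo/ → morazzebbo.
Rule 3 (degemination): /zz/ is a geminate; the first /z/ deletes. /bb/ is a geminate; the first /b/ deletes. /morazzebbo/ → morazebo.
Rule 4 (final vowel raising): /o/ is a mid vowel in word-final position, so it raises to [u]. /morazebo/ → morazebu.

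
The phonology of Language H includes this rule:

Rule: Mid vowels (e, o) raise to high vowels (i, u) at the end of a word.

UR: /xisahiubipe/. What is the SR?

xisahiubipi

/e/ is a mid vowel in word-final position, so it raises to [i].
Surface form: [xisahiubipi].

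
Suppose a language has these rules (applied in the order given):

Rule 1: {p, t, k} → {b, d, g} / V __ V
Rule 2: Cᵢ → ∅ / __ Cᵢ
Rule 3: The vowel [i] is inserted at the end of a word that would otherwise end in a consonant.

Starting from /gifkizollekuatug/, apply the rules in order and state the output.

Rule 1 (intervocalic voicing): /k/ is a voiceless stop between vowels /e/ and /u/, so it voices to [g]. /t/ is a voiceless stop between vowels /a/ and /u/, so it voices to [d]. /gifkizollekuatug/ → gifkizolleguadug.
Rule 2 (degemination): /ll/ is a geminate; the first /l/ deletes. /gifkizolleguadug/ → gifkizoleguadug.
Rule 3 (final i-epenthesis): the form ends in the consonant /g/, so [i] is inserted word-finally. /gifkizoleguadug/ → gifkizoleguadugi.

gifkizoleguadugi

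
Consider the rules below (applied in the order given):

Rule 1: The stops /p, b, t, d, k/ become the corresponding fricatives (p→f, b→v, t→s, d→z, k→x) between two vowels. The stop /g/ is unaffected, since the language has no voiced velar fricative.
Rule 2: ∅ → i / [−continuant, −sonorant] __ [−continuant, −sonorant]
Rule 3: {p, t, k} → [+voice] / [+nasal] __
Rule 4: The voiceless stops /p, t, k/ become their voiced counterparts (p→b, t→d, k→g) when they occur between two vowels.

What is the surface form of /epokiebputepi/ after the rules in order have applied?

efoxiebibusefi

Rule 1 (intervocalic spirantization): /p/ is a stop between vowels /e/ and /o/, so it spirantizes to the fricative [f]. /k/ is a stop between vowels /o/ and /i/, so it spirantizes to the fricative [x]. /t/ is a stop between vowels /u/ and /e/, so it spirantizes to the fricative [s]. /p/ is a stop between vowels /e/ and /i/, so it spirantizes to the fricative [f]. /epokiebputepi/ → efoxiebpusefi.
Rule 2 (stop-cluster i-epenthesis): /b/ and /p/ form a stop–stop cluster, so [i] is inserted between them. /efoxiebpusefi/ → efoxiebipusefi.
Rule 3 (post-nasal voicing): no segment meets the environment; /efoxiebipusefi/ is unchanged.
Rule 4 (intervocalic voicing): /p/ is a voiceless stop between vowels /i/ and /u/, so it voices to [b]. /efoxiebipusefi/ → efoxiebibusefi.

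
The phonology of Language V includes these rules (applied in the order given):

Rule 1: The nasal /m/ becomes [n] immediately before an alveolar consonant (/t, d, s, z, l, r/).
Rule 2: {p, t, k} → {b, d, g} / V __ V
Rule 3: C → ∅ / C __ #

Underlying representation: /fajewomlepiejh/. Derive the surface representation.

Rule 1 (nasal place assimilation): /m/ precedes the alveolar consonant /l/, so it assimilates in place to [n]. /fajewomlepiejh/ → fajewonlepiejh.
Rule 2 (intervocalic voicing): /p/ is a voiceless stop between vowels /e/ and /i/, so it voices to [b]. /fajewonlepiejh/ → fajewonlebiejh.
Rule 3 (final cluster simplification): /h/ is the second consonant of a word-final cluster /jh/, so it deletes. /fajewonlebiejh/ → fajewonlebiej.

fajewonlebiej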